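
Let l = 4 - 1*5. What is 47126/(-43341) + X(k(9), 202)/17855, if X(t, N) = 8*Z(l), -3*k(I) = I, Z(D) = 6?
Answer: -839354362/773853555 ≈ -1.0846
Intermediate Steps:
l = -1 (l = 4 - 5 = -1)
k(I) = -I/3
X(t, N) = 48 (X(t, N) = 8*6 = 48)
47126/(-43341) + X(k(9), 202)/17855 = 47126/(-43341) + 48/17855 = 47126*(-1/43341) + 48*(1/17855) = -47126/43341 + 48/17855 = -839354362/773853555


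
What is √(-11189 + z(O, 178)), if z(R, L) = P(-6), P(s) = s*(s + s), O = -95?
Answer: I*√11117 ≈ 105.44*I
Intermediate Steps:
P(s) = 2*s² (P(s) = s*(2*s) = 2*s²)
z(R, L) = 72 (z(R, L) = 2*(-6)² = 2*36 = 72)
√(-11189 + z(O, 178)) = √(-11189 + 72) = √(-11117) = I*√11117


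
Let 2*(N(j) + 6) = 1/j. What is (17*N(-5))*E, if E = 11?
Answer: -11407/10 ≈ -1140.7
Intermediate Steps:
N(j) = -6 + 1/(2*j) (N(j) = -6 + (1/j)/2 = -6 + 1/(2*j))
(17*N(-5))*E = (17*(-6 + (1/2)/(-5)))*11 = (17*(-6 + (1/2)*(-1/5)))*11 = (17*(-6 - 1/10))*11 = (17*(-61/10))*11 = -1037/10*11 = -11407/10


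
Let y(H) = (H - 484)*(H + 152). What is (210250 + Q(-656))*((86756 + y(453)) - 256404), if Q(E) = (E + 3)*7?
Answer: -38750540637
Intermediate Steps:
y(H) = (-484 + H)*(152 + H)
Q(E) = 21 + 7*E (Q(E) = (3 + E)*7 = 21 + 7*E)
(210250 + Q(-656))*((86756 + y(453)) - 256404) = (210250 + (21 + 7*(-656)))*((86756 + (-73568 + 453² - 332*453)) - 256404) = (210250 + (21 - 4592))*((86756 + (-73568 + 205209 - 150396)) - 256404) = (210250 - 4571)*((86756 - 18755) - 256404) = 205679*(68001 - 256404) = 205679*(-188403) = -38750540637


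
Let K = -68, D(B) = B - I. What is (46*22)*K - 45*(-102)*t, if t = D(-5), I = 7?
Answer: -123896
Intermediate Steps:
D(B) = -7 + B (D(B) = B - 1*7 = B - 7 = -7 + B)
t = -12 (t = -7 - 5 = -12)
(46*22)*K - 45*(-102)*t = (46*22)*(-68) - 45*(-102)*(-12) = 1012*(-68) - (-4590)*(-12) = -68816 - 1*55080 = -68816 - 55080 = -123896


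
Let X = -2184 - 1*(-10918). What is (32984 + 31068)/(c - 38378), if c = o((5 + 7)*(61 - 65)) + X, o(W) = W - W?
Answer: -16013/7411 ≈ -2.1607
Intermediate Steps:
o(W) = 0
X = 8734 (X = -2184 + 10918 = 8734)
c = 8734 (c = 0 + 8734 = 8734)
(32984 + 31068)/(c - 38378) = (32984 + 31068)/(8734 - 38378) = 64052/(-29644) = 64052*(-1/29644) = -16013/7411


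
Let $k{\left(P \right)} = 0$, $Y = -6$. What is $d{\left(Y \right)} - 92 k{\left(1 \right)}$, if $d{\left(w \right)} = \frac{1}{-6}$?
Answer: $- \frac{1}{6} \approx -0.16667$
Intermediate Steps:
$d{\left(w \right)} = - \frac{1}{6}$
$d{\left(Y \right)} - 92 k{\left(1 \right)} = - \frac{1}{6} - 0 = - \frac{1}{6} + 0 = - \frac{1}{6}$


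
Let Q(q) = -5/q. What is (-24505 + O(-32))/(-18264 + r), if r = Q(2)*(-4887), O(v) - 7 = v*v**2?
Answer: 114532/12093 ≈ 9.4709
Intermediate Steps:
O(v) = 7 + v**3 (O(v) = 7 + v*v**2 = 7 + v**3)
r = 24435/2 (r = -5/2*(-4887) = 24435/2 ≈ 12218.)
(-24505 + O(-32))/(-18264 + r) = (-24505 + (7 + (-32)**3))/(-18264 + 24435/2) = (-24505 + (7 - 32768))/(-12093/2) = (-24505 - 32761)*(-2/12093) = -57266*(-2/12093) = 114532/12093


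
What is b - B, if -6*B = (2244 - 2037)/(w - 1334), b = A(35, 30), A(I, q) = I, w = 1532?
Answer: 4643/132 ≈ 35.174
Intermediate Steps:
b = 35
B = -23/132 (B = -(2244 - 2037)/(6*(1532 - 1334)) = -69/(2*198) = -1/6*23/22 = -23/132 ≈ -0.17424)
b - B = 35 - 1*(-23/132) = 35 + 23/132 = 4643/132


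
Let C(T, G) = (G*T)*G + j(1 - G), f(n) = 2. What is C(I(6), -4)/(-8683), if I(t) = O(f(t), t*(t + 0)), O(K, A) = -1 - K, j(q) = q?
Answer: 43/8683 ≈ 0.0049522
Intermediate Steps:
I(t) = -3 (I(t) = -1 - 1*2 = -1 - 2 = -3)
C(T, G) = 1 - G + T*G**2 (C(T, G) = (G*T)*G + (1 - G) = T*G**2 + (1 - G) = 1 - G + T*G**2)
C(I(6), -4)/(-8683) = (1 - 1*(-4) - 3*(-4)**2)/(-8683) = (1 + 4 - 3*16)*(-1/8683) = (1 + 4 - 48)*(-1/8683) = -43*(-1/8683) = 43/8683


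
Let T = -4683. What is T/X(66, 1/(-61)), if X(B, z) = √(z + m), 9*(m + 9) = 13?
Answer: 14049*I*√253577/4157 ≈ 1701.8*I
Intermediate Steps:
m = -68/9 (m = -9 + (⅑)*13 = -9 + 13/9 = -68/9 ≈ -7.5556)
X(B, z) = √(-68/9 + z) (X(B, z) = √(z - 68/9) = √(-68/9 + z))
T/X(66, 1/(-61)) = -4683*3/√(-68 + 9/(-61)) = -4683*3/√(-68 + 9*(-1/61)) = -4683*3/√(-68 - 9/61) = -4683*(-3*I*√253577/4157) = -(-14049)*I*√253577/4157 = 14049*I*√253577/4157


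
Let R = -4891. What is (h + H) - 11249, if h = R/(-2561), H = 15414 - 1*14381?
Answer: -26158285/2561 ≈ -10214.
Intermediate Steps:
H = 1033 (H = 15414 - 14381 = 1033)
h = 4891/2561 (h = -4891/(-2561) = -4891*(-1/2561) = 4891/2561 ≈ 1.9098)
(h + H) - 11249 = (4891/2561 + 1033) - 11249 = 2650404/2561 - 11249 = -26158285/2561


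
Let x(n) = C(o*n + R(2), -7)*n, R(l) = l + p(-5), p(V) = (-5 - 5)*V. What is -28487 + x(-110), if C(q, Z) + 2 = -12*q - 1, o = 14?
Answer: -1992317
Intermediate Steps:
p(V) = -10*V
R(l) = 50 + l (R(l) = l - 10*(-5) = l + 50 = 50 + l)
C(q, Z) = -3 - 12*q (C(q, Z) = -2 + (-12*q - 1) = -2 + (-1 - 12*q) = -3 - 12*q)
x(n) = n*(-627 - 168*n) (x(n) = (-3 - 12*(14*n + (50 + 2)))*n = (-3 - 12*(14*n + 52))*n = (-3 - 12*(52 + 14*n))*n = (-3 + (-624 - 168*n))*n = (-627 - 168*n)*n = n*(-627 - 168*n))
-28487 + x(-110) = -28487 - 3*(-110)*(209 + 56*(-110)) = -28487 - 3*(-110)*(209 - 6160) = -28487 - 3*(-110)*(-5951) = -28487 - 1963830 = -1992317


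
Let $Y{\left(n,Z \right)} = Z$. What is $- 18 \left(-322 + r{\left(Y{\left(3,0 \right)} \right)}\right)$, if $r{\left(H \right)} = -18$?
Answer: $6120$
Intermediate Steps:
$- 18 \left(-322 + r{\left(Y{\left(3,0 \right)} \right)}\right) = - 18 \left(-322 - 18\right) = \left(-18\right) \left(-340\right) = 6120$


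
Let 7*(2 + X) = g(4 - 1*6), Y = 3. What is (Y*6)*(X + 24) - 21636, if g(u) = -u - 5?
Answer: -148734/7 ≈ -21248.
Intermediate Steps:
g(u) = -5 - u
X = -17/7 (X = -2 + (-5 - (4 - 1*6))/7 = -2 + (-5 - (4 - 6))/7 = -2 + (-5 - 1*(-2))/7 = -2 + (-5 + 2)/7 = -2 + (1/7)*(-3) = -2 - 3/7 = -17/7 ≈ -2.4286)
(Y*6)*(X + 24) - 21636 = (3*6)*(-17/7 + 24) - 21636 = 18*(151/7) - 21636 = 2718/7 - 21636 = -148734/7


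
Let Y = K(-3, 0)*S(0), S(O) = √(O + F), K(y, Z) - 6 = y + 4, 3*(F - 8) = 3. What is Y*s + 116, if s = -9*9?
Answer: -1585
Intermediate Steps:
F = 9 (F = 8 + (⅓)*3 = 8 + 1 = 9)
K(y, Z) = 10 + y (K(y, Z) = 6 + (y + 4) = 6 + (4 + y) = 10 + y)
s = -81
S(O) = √(9 + O) (S(O) = √(O + 9) = √(9 + O))
Y = 21 (Y = (10 - 3)*√(9 + 0) = 7*√9 = 7*3 = 21)
Y*s + 116 = 21*(-81) + 116 = -1701 + 116 = -1585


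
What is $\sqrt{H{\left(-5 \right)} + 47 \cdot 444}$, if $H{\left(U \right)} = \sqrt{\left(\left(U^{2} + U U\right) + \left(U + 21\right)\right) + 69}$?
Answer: $\sqrt{20868 + 3 \sqrt{15}} \approx 144.5$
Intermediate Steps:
$H{\left(U \right)} = \sqrt{90 + U + 2 U^{2}}$ ($H{\left(U \right)} = \sqrt{\left(\left(U^{2} + U^{2}\right) + \left(21 + U\right)\right) + 69} = \sqrt{\left(2 U^{2} + \left(21 + U\right)\right) + 69} = \sqrt{\left(21 + U + 2 U^{2}\right) + 69} = \sqrt{90 + U + 2 U^{2}}$)
$\sqrt{H{\left(-5 \right)} + 47 \cdot 444} = \sqrt{\sqrt{90 - 5 + 2 \left(-5\right)^{2}} + 47 \cdot 444} = \sqrt{\sqrt{90 - 5 + 2 \cdot 25} + 20868} = \sqrt{\sqrt{90 - 5 + 50} + 20868} = \sqrt{\sqrt{135} + 20868} = \sqrt{3 \sqrt{15} + 20868} = \sqrt{20868 + 3 \sqrt{15}}$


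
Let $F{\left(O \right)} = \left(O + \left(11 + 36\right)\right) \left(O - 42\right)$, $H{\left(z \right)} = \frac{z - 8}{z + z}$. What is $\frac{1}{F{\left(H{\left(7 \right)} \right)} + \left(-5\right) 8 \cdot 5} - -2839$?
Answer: $\frac{1209904951}{426173} \approx 2839.0$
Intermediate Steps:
$H{\left(z \right)} = \frac{-8 + z}{2 z}$
$F{\left(O \right)} = \left(-42 + O\right) \left(47 + O\right)$ ($F{\left(O \right)} = \left(O + 47\right) \left(-42 + O\right) = \left(47 + O\right) \left(-42 + O\right) = \left(-42 + O\right) \left(47 + O\right)$)
$\frac{1}{F{\left(H{\left(7 \right)} \right)} + \left(-5\right) 8 \cdot 5} - -2839 = \frac{1}{\left(-1974 + \left(\frac{-8 + 7}{2 \cdot 7}\right)^{2} + 5 \frac{-8 + 7}{2 \cdot 7}\right) + \left(-5\right) 8 \cdot 5} - -2839 = \frac{1}{\left(-1974 + \left(\frac{1}{2} \cdot \frac{1}{7} \left(-1\right)\right)^{2} + 5 \cdot \frac{1}{2} \cdot \frac{1}{7} \left(-1\right)\right) - 200} + 2839 = \frac{1}{\left(-1974 + \left(- \frac{1}{14}\right)^{2} + 5 \left(- \frac{1}{14}\right)\right) - 200} + 2839 = \frac{1}{\left(-1974 + \frac{1}{196} - \frac{5}{14}\right) - 200} + 2839 = \frac{1}{- \frac{386973}{196} - 200} + 2839 = \frac{1}{- \frac{426173}{196}} + 2839 = - \frac{196}{426173} + 2839 = \frac{1209904951}{426173}$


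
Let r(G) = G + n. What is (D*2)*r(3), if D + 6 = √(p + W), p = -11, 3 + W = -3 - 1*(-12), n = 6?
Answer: -108 + 18*I*√5 ≈ -108.0 + 40.249*I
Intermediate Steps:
W = 6 (W = -3 + (-3 - 1*(-12)) = -3 + (-3 + 12) = -3 + 9 = 6)
D = -6 + I*√5 (D = -6 + √(-11 + 6) = -6 + √(-5) = -6 + I*√5 ≈ -6.0 + 2.2361*I)
r(G) = 6 + G (r(G) = G + 6 = 6 + G)
(D*2)*r(3) = ((-6 + I*√5)*2)*(6 + 3) = (-12 + 2*I*√5)*9 = -108 + 18*I*√5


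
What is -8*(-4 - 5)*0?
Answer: 0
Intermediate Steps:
-8*(-4 - 5)*0 = -8*(-9)*0 = 72*0 = 0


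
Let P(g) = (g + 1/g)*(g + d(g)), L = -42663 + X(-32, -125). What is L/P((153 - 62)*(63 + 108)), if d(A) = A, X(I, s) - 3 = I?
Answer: -10673/121072361 ≈ -8.8154e-5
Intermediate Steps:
X(I, s) = 3 + I
L = -42692 (L = -42663 + (3 - 32) = -42663 - 29 = -42692)
P(g) = 2*g*(g + 1/g) (P(g) = (g + 1/g)*(g + g) = (g + 1/g)*(2*g) = 2*g*(g + 1/g))
L/P((153 - 62)*(63 + 108)) = -42692/(2 + 2*((153 - 62)*(63 + 108))²) = -42692/(2 + 2*(91*171)²) = -42692/(2 + 2*15561²) = -42692/(2 + 2*242144721) = -42692/(2 + 484289442) = -42692/484289444 = -42692*1/484289444 = -10673/121072361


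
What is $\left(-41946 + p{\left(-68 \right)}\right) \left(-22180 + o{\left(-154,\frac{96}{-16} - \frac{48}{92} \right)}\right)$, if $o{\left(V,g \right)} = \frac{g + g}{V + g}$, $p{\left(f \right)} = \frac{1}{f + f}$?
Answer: $\frac{116786108906705}{125528} \approx 9.3036 \cdot 10^{8}$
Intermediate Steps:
$p{\left(f \right)} = \frac{1}{2 f}$
$o{\left(V,g \right)} = \frac{2 g}{V + g}$
$\left(-41946 + p{\left(-68 \right)}\right) \left(-22180 + o{\left(-154,\frac{96}{-16} - \frac{48}{92} \right)}\right) = \left(-41946 + \frac{1}{2 \left(-68\right)}\right) \left(-22180 + \frac{2 \left(\frac{96}{-16} - \frac{48}{92}\right)}{-154 + \left(\frac{96}{-16} - \frac{48}{92}\right)}\right) = \left(-41946 + \frac{1}{2} \left(- \frac{1}{68}\right)\right) \left(-22180 + \frac{2 \left(96 \left(- \frac{1}{16}\right) - \frac{12}{23}\right)}{-154 + \left(96 \left(- \frac{1}{16}\right) - \frac{12}{23}\right)}\right) = \left(-41946 - \frac{1}{136}\right) \left(-22180 + \frac{2 \left(-6 - \frac{12}{23}\right)}{-154 - \frac{150}{23}}\right) = - \frac{5704657 \left(-22180 + 2 \left(- \frac{150}{23}\right) \frac{1}{-154 - \frac{150}{23}}\right)}{136} = - \frac{5704657 \left(-22180 + 2 \left(- \frac{150}{23}\right) \frac{1}{- \frac{3692}{23}}\right)}{136} = - \frac{5704657 \left(-22180 + 2 \left(- \frac{150}{23}\right) \left(- \frac{23}{3692}\right)\right)}{136} = - \frac{5704657 \left(-22180 + \frac{75}{923}\right)}{136} = \left(- \frac{5704657}{136}\right) \left(- \frac{20472065}{923}\right) = \frac{116786108906705}{125528}$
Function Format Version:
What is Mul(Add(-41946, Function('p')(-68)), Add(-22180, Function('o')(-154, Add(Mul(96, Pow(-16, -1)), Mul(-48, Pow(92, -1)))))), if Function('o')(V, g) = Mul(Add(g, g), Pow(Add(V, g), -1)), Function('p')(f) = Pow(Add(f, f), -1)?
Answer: Rational(116786108906705, 125528) ≈ 9.3036e+8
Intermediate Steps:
Function('p')(f) = Mul(Rational(1, 2), Pow(f, -1)) (Function('p')(f) = Pow(Mul(2, f), -1) = Mul(Rational(1, 2), Pow(f, -1)))
Function('o')(V, g) = Mul(2, g, Pow(Add(V, g), -1)) (Function('o')(V, g) = Mul(Mul(2, g), Pow(Add(V, g), -1)) = Mul(2, g, Pow(Add(V, g), -1)))
Mul(Add(-41946, Function('p')(-68)), Add(-22180, Function('o')(-154, Add(Mul(96, Pow(-16, -1)), Mul(-48, Pow(92, -1)))))) = Mul(Add(-41946, Mul(Rational(1, 2), Pow(-68, -1))), Add(-22180, Mul(2, Add(Mul(96, Pow(-16, -1)), Mul(-48, Pow(92, -1))), Pow(Add(-154, Add(Mul(96, Pow(-16, -1)), Mul(-48, Pow(92, -1)))), -1)))) = Mul(Add(-41946, Mul(Rational(1, 2), Rational(-1, 68))), Add(-22180, Mul(2, Add(Mul(96, Rational(-1, 16)), Mul(-48, Rational(1, 92))), Pow(Add(-154, Add(Mul(96, Rational(-1, 16)), Mul(-48, Rational(1, 92)))), -1)))) = Mul(Add(-41946, Rational(-1, 136)), Add(-22180, Mul(2, Add(-6, Rational(-12, 23)), Pow(Add(-154, Add(-6, Rational(-12, 23))), -1)))) = Mul(Rational(-5704657, 136), Add(-22180, Mul(2, Rational(-150, 23), Pow(Add(-154, Rational(-150, 23)), -1)))) = Mul(Rational(-5704657, 136), Add(-22180, Mul(2, Rational(-150, 23), Pow(Rational(-3692, 23), -1)))) = Mul(Rational(-5704657, 136), Add(-22180, Mul(2, Rational(-150, 23), Rational(-23, 3692)))) = Mul(Rational(-5704657, 136), Add(-22180, Rational(75, 923))) = Mul(Rational(-5704657, 136), Rational(-20472065, 923)) = Rational(116786108906705, 125528)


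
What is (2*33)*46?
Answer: 3036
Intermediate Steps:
(2*33)*46 = 66*46 = 3036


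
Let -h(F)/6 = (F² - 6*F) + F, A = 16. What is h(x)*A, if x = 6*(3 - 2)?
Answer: -576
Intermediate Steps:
x = 6 (x = 6*1 = 6)
h(F) = -6*F² + 30*F (h(F) = -6*((F² - 6*F) + F) = -6*(F² - 5*F) = -6*F² + 30*F)
h(x)*A = (6*6*(5 - 1*6))*16 = (6*6*(5 - 6))*16 = (6*6*(-1))*16 = -36*16 = -576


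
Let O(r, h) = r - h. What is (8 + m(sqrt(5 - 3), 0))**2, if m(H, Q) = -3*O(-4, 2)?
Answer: 676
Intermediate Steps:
m(H, Q) = 18 (m(H, Q) = -3*(-4 - 1*2) = -3*(-4 - 2) = -3*(-6) = 18)
(8 + m(sqrt(5 - 3), 0))**2 = (8 + 18)**2 = 26**2 = 676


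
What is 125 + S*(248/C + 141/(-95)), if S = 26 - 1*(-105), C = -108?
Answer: -949682/2565 ≈ -370.25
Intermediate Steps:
S = 131 (S = 26 + 105 = 131)
125 + S*(248/C + 141/(-95)) = 125 + 131*(248/(-108) + 141/(-95)) = 125 + 131*(248*(-1/108) + 141*(-1/95)) = 125 + 131*(-62/27 - 141/95) = 125 + 131*(-9697/2565) = 125 - 1270307/2565 = -949682/2565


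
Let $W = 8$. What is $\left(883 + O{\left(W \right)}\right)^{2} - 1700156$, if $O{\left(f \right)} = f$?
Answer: $-906275$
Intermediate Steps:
$\left(883 + O{\left(W \right)}\right)^{2} - 1700156 = \left(883 + 8\right)^{2} - 1700156 = 891^{2} - 1700156 = 793881 - 1700156 = -906275$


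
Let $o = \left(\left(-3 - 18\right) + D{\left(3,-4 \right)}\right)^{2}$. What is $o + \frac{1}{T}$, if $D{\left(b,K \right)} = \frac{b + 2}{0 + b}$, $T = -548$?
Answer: $\frac{1843463}{4932} \approx 373.78$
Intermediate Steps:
$D{\left(b,K \right)} = \frac{2 + b}{b}$
$o = \frac{3364}{9}$ ($o = \left(\left(-3 - 18\right) + \frac{2 + 3}{3}\right)^{2} = \left(\left(-3 - 18\right) + \frac{1}{3} \cdot 5\right)^{2} = \left(-21 + \frac{5}{3}\right)^{2} = \left(- \frac{58}{3}\right)^{2} = \frac{3364}{9} \approx 373.78$)
$o + \frac{1}{T} = \frac{3364}{9} + \frac{1}{-548} = \frac{3364}{9} - \frac{1}{548} = \frac{1843463}{4932}$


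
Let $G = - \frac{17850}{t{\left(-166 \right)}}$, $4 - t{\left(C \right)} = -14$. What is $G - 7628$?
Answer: $- \frac{25859}{3} \approx -8619.7$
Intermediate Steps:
$t{\left(C \right)} = 18$ ($t{\left(C \right)} = 4 - -14 = 4 + 14 = 18$)
$G = - \frac{2975}{3}$ ($G = - \frac{17850}{18} = \left(-17850\right) \frac{1}{18} = - \frac{2975}{3} \approx -991.67$)
$G - 7628 = - \frac{2975}{3} - 7628 = - \frac{25859}{3}$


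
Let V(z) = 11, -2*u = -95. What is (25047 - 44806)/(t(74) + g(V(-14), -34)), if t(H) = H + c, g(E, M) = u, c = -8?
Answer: -39518/227 ≈ -174.09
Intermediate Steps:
u = 95/2 (u = -½*(-95) = 95/2 ≈ 47.500)
g(E, M) = 95/2
t(H) = -8 + H (t(H) = H - 8 = -8 + H)
(25047 - 44806)/(t(74) + g(V(-14), -34)) = (25047 - 44806)/((-8 + 74) + 95/2) = -19759/(66 + 95/2) = -19759/227/2 = -19759*2/227 = -39518/227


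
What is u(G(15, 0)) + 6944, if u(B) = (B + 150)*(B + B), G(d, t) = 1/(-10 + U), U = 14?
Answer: 56153/8 ≈ 7019.1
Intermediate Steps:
G(d, t) = ¼ (G(d, t) = 1/(-10 + 14) = 1/4 = ¼)
u(B) = 2*B*(150 + B) (u(B) = (150 + B)*(2*B) = 2*B*(150 + B))
u(G(15, 0)) + 6944 = 2*(¼)*(150 + ¼) + 6944 = 2*(¼)*(601/4) + 6944 = 601/8 + 6944 = 56153/8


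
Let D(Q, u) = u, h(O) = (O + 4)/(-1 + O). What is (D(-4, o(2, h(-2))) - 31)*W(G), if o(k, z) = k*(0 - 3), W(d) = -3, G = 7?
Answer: 111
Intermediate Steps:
h(O) = (4 + O)/(-1 + O)
o(k, z) = -3*k (o(k, z) = k*(-3) = -3*k)
(D(-4, o(2, h(-2))) - 31)*W(G) = (-3*2 - 31)*(-3) = (-6 - 31)*(-3) = -37*(-3) = 111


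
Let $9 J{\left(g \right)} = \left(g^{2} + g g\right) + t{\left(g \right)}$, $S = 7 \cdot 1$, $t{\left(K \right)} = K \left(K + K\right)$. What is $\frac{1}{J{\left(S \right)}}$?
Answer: $\frac{9}{196} \approx 0.045918$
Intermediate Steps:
$t{\left(K \right)} = 2 K^{2}$ ($t{\left(K \right)} = K 2 K = 2 K^{2}$)
$S = 7$
$J{\left(g \right)} = \frac{4 g^{2}}{9}$ ($J{\left(g \right)} = \frac{\left(g^{2} + g g\right) + 2 g^{2}}{9} = \frac{\left(g^{2} + g^{2}\right) + 2 g^{2}}{9} = \frac{2 g^{2} + 2 g^{2}}{9} = \frac{4 g^{2}}{9}$)
$\frac{1}{J{\left(S \right)}} = \frac{1}{\frac{4}{9} \cdot 7^{2}} = \frac{1}{\frac{4}{9} \cdot 49} = \frac{1}{\frac{196}{9}} = \frac{9}{196}$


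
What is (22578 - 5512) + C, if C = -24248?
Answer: -7182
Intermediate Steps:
(22578 - 5512) + C = (22578 - 5512) - 24248 = 17066 - 24248 = -7182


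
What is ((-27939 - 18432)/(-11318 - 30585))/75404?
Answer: 46371/3159653812 ≈ 1.4676e-5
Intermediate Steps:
((-27939 - 18432)/(-11318 - 30585))/75404 = -46371/(-41903)*(1/75404) = -46371*(-1/41903)*(1/75404) = (46371/41903)*(1/75404) = 46371/3159653812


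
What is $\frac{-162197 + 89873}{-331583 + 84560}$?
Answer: $\frac{1148}{3921} \approx 0.29278$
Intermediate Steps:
$\frac{-162197 + 89873}{-331583 + 84560} = - \frac{72324}{-247023} = \left(-72324\right) \left(- \frac{1}{247023}\right) = \frac{1148}{3921}$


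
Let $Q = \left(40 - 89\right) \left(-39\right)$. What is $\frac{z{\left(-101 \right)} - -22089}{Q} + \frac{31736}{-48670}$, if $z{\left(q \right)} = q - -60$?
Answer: $\frac{38939564}{3577245} \approx 10.885$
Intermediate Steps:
$z{\left(q \right)} = 60 + q$ ($z{\left(q \right)} = q + 60 = 60 + q$)
$Q = 1911$ ($Q = \left(-49\right) \left(-39\right) = 1911$)
$\frac{z{\left(-101 \right)} - -22089}{Q} + \frac{31736}{-48670} = \frac{\left(60 - 101\right) - -22089}{1911} + \frac{31736}{-48670} = \left(-41 + 22089\right) \frac{1}{1911} + 31736 \left(- \frac{1}{48670}\right) = 22048 \cdot \frac{1}{1911} - \frac{15868}{24335} = \frac{1696}{147} - \frac{15868}{24335} = \frac{38939564}{3577245}$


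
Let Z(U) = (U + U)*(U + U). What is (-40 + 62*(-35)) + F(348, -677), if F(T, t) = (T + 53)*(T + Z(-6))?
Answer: 195082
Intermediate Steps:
Z(U) = 4*U**2 (Z(U) = (2*U)*(2*U) = 4*U**2)
F(T, t) = (53 + T)*(144 + T) (F(T, t) = (T + 53)*(T + 4*(-6)**2) = (53 + T)*(T + 4*36) = (53 + T)*(T + 144) = (53 + T)*(144 + T))
(-40 + 62*(-35)) + F(348, -677) = (-40 + 62*(-35)) + (7632 + 348**2 + 197*348) = (-40 - 2170) + (7632 + 121104 + 68556) = -2210 + 197292 = 195082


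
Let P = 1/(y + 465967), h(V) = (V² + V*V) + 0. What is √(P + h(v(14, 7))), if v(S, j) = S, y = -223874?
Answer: √22974736336501/242093 ≈ 19.799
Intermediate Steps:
h(V) = 2*V² (h(V) = (V² + V²) + 0 = 2*V² + 0 = 2*V²)
P = 1/242093 (P = 1/(-223874 + 465967) = 1/242093 ≈ 4.1306e-6)
√(P + h(v(14, 7))) = √(1/242093 + 2*14²) = √(1/242093 + 2*196) = √(1/242093 + 392) = √(94900457/242093) = √22974736336501/242093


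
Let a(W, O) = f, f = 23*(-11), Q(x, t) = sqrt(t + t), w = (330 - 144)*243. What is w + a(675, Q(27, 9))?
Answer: 44945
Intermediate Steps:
w = 45198 (w = 186*243 = 45198)
Q(x, t) = sqrt(2)*sqrt(t) (Q(x, t) = sqrt(2*t) = sqrt(2)*sqrt(t))
f = -253
a(W, O) = -253
w + a(675, Q(27, 9)) = 45198 - 253 = 44945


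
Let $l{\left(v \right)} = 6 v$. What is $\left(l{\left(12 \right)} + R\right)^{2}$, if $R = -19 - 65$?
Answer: $144$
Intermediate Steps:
$R = -84$
$\left(l{\left(12 \right)} + R\right)^{2} = \left(6 \cdot 12 - 84\right)^{2} = \left(72 - 84\right)^{2} = \left(-12\right)^{2} = 144$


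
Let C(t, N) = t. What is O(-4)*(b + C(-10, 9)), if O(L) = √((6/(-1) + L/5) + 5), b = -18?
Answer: -84*I*√5/5 ≈ -37.566*I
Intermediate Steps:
O(L) = √(-1 + L/5) (O(L) = √((6*(-1) + L*(⅕)) + 5) = √((-6 + L/5) + 5) = √(-1 + L/5))
O(-4)*(b + C(-10, 9)) = (√(-25 + 5*(-4))/5)*(-18 - 10) = (√(-25 - 20)/5)*(-28) = (√(-45)/5)*(-28) = ((3*I*√5)/5)*(-28) = (3*I*√5/5)*(-28) = -84*I*√5/5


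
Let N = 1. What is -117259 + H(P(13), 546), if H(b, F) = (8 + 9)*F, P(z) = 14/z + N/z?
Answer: -107977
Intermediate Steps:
P(z) = 15/z (P(z) = 14/z + 1/z = 15/z)
H(b, F) = 17*F
-117259 + H(P(13), 546) = -117259 + 17*546 = -117259 + 9282 = -107977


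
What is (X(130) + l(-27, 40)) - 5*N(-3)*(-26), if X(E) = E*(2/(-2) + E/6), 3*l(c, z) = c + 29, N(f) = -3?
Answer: 6892/3 ≈ 2297.3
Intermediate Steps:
l(c, z) = 29/3 + c/3 (l(c, z) = (c + 29)/3 = (29 + c)/3 = 29/3 + c/3)
X(E) = E*(-1 + E/6) (X(E) = E*(2*(-1/2) + E*(1/6)) = E*(-1 + E/6))
(X(130) + l(-27, 40)) - 5*N(-3)*(-26) = ((1/6)*130*(-6 + 130) + (29/3 + (1/3)*(-27))) - 5*(-3)*(-26) = ((1/6)*130*124 + (29/3 - 9)) + 15*(-26) = (8060/3 + 2/3) - 390 = 8062/3 - 390 = 6892/3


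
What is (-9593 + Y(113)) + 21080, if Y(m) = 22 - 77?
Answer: 11432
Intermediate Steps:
Y(m) = -55
(-9593 + Y(113)) + 21080 = (-9593 - 55) + 21080 = -9648 + 21080 = 11432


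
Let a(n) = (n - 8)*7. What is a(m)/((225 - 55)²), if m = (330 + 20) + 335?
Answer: 4739/28900 ≈ 0.16398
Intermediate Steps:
m = 685 (m = 350 + 335 = 685)
a(n) = -56 + 7*n (a(n) = (-8 + n)*7 = -56 + 7*n)
a(m)/((225 - 55)²) = (-56 + 7*685)/((225 - 55)²) = (-56 + 4795)/(170²) = 4739/28900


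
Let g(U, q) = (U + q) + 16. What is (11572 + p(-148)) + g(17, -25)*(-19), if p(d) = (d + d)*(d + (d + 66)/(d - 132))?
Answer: 1929946/35 ≈ 55141.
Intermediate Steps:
g(U, q) = 16 + U + q
p(d) = 2*d*(d + (66 + d)/(-132 + d)) (p(d) = (2*d)*(d + (66 + d)/(-132 + d)) = 2*d*(d + (66 + d)/(-132 + d)))
(11572 + p(-148)) + g(17, -25)*(-19) = (11572 + 2*(-148)*(66 + (-148)**2 - 131*(-148))/(-132 - 148)) + (16 + 17 - 25)*(-19) = (11572 + 2*(-148)*(66 + 21904 + 19388)/(-280)) + 8*(-19) = (11572 + 2*(-148)*(-1/280)*41358) - 152 = (11572 + 1530246/35) - 152 = 1935266/35 - 152 = 1929946/35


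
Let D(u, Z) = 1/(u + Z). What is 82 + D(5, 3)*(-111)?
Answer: 545/8 ≈ 68.125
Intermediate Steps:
D(u, Z) = 1/(Z + u)
82 + D(5, 3)*(-111) = 82 - 111/(3 + 5) = 82 - 111/8 = 545/8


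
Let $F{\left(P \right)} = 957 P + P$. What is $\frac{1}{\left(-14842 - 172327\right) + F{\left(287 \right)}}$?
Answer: $\frac{1}{87777} \approx 1.1393 \cdot 10^{-5}$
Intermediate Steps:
$F{\left(P \right)} = 958 P$
$\frac{1}{\left(-14842 - 172327\right) + F{\left(287 \right)}} = \frac{1}{\left(-14842 - 172327\right) + 958 \cdot 287} = \frac{1}{-187169 + 274946} = \frac{1}{87777}$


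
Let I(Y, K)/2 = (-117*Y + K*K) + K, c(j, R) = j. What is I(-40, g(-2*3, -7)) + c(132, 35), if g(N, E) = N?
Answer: 9552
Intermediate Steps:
I(Y, K) = -234*Y + 2*K + 2*K**2 (I(Y, K) = 2*((-117*Y + K*K) + K) = 2*((-117*Y + K**2) + K) = 2*((K**2 - 117*Y) + K) = 2*(K + K**2 - 117*Y) = -234*Y + 2*K + 2*K**2)
I(-40, g(-2*3, -7)) + c(132, 35) = (-234*(-40) + 2*(-2*3) + 2*(-2*3)**2) + 132 = (9360 + 2*(-6) + 2*(-6)**2) + 132 = (9360 - 12 + 2*36) + 132 = (9360 - 12 + 72) + 132 = 9420 + 132 = 9552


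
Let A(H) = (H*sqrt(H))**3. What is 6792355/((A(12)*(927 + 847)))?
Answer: 6792355*sqrt(3)/220713984 ≈ 0.053303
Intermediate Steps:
A(H) = H**(9/2) (A(H) = (H**(3/2))**3 = H**(9/2))
6792355/((A(12)*(927 + 847))) = 6792355/((12**(9/2)*(927 + 847))) = 6792355/(((41472*sqrt(3))*1774)) = 6792355/((73571328*sqrt(3))) = 6792355*(sqrt(3)/220713984) = 6792355*sqrt(3)/220713984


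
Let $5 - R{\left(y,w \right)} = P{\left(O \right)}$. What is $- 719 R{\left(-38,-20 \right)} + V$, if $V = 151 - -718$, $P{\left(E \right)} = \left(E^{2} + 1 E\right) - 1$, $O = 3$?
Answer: $5183$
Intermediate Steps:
$P{\left(E \right)} = -1 + E + E^{2}$ ($P{\left(E \right)} = \left(E^{2} + E\right) - 1 = \left(E + E^{2}\right) - 1 = -1 + E + E^{2}$)
$R{\left(y,w \right)} = -6$ ($R{\left(y,w \right)} = 5 - \left(-1 + 3 + 3^{2}\right) = 5 - \left(-1 + 3 + 9\right) = 5 - 11 = -6$)
$V = 869$ ($V = 151 + 718 = 869$)
$- 719 R{\left(-38,-20 \right)} + V = \left(-719\right) \left(-6\right) + 869 = 4314 + 869 = 5183$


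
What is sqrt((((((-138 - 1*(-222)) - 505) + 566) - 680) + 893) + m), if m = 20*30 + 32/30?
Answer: sqrt(215790)/15 ≈ 30.969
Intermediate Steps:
m = 9016/15 (m = 600 + 32*(1/30) = 600 + 16/15 = 9016/15 ≈ 601.07)
sqrt((((((-138 - 1*(-222)) - 505) + 566) - 680) + 893) + m) = sqrt((((((-138 - 1*(-222)) - 505) + 566) - 680) + 893) + 9016/15) = sqrt((((((-138 + 222) - 505) + 566) - 680) + 893) + 9016/15) = sqrt(((((84 - 505) + 566) - 680) + 893) + 9016/15) = sqrt((((-421 + 566) - 680) + 893) + 9016/15) = sqrt(((145 - 680) + 893) + 9016/15) = sqrt((-535 + 893) + 9016/15) = sqrt(358 + 9016/15) = sqrt(14386/15) = sqrt(215790)/15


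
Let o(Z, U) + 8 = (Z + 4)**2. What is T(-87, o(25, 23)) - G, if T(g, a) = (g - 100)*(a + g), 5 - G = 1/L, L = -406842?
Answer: -56757306895/406842 ≈ -1.3951e+5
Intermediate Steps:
o(Z, U) = -8 + (4 + Z)**2 (o(Z, U) = -8 + (Z + 4)**2 = -8 + (4 + Z)**2)
G = 2034211/406842 (G = 5 - 1/(-406842) = 5 - 1*(-1/406842) = 5 + 1/406842 = 2034211/406842 ≈ 5.0000)
T(g, a) = (-100 + g)*(a + g)
T(-87, o(25, 23)) - G = ((-87)**2 - 100*(-8 + (4 + 25)**2) - 100*(-87) + (-8 + (4 + 25)**2)*(-87)) - 1*2034211/406842 = (7569 - 100*(-8 + 29**2) + 8700 + (-8 + 29**2)*(-87)) - 2034211/406842 = (7569 - 100*(-8 + 841) + 8700 + (-8 + 841)*(-87)) - 2034211/406842 = (7569 - 100*833 + 8700 + 833*(-87)) - 2034211/406842 = (7569 - 83300 + 8700 - 72471) - 2034211/406842 = -139502 - 2034211/406842 = -56757306895/406842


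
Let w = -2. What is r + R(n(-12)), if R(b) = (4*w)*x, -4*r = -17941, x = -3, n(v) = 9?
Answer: 18037/4 ≈ 4509.3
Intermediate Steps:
r = 17941/4 (r = -¼*(-17941) = 17941/4 ≈ 4485.3)
R(b) = 24 (R(b) = (4*(-2))*(-3) = -8*(-3) = 24)
r + R(n(-12)) = 17941/4 + 24 = 18037/4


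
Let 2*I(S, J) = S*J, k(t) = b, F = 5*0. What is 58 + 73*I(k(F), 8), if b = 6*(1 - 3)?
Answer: -3446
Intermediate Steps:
F = 0
b = -12 (b = 6*(-2) = -12)
k(t) = -12
I(S, J) = J*S/2 (I(S, J) = (S*J)/2 = (J*S)/2 = J*S/2)
58 + 73*I(k(F), 8) = 58 + 73*((1/2)*8*(-12)) = 58 + 73*(-48) = 58 - 3504 = -3446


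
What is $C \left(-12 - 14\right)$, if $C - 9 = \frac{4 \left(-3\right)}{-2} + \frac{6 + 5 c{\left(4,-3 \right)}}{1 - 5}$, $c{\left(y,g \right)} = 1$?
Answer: $- \frac{637}{2} \approx -318.5$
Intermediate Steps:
$C = \frac{49}{4}$ ($C = 9 + \left(\frac{4 \left(-3\right)}{-2} + \frac{6 + 5 \cdot 1}{1 - 5}\right) = 9 + \left(\left(-12\right) \left(- \frac{1}{2}\right) + \frac{6 + 5}{-4}\right) = 9 + \left(6 + 11 \left(- \frac{1}{4}\right)\right) = 9 + \left(6 - \frac{11}{4}\right) = 9 + \frac{13}{4} = \frac{49}{4} \approx 12.25$)
$C \left(-12 - 14\right) = \frac{49 \left(-12 - 14\right)}{4} = \frac{49}{4} \left(-26\right) = - \frac{637}{2}$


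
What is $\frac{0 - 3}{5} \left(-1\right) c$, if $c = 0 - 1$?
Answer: $- \frac{3}{5} \approx -0.6$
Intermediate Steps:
$c = -1$
$\frac{0 - 3}{5} \left(-1\right) c = \frac{0 - 3}{5} \left(-1\right) \left(-1\right) = \left(-3\right) \frac{1}{5} \left(-1\right) \left(-1\right) = \left(- \frac{3}{5}\right) \left(-1\right) \left(-1\right) = \frac{3}{5} \left(-1\right) = - \frac{3}{5}$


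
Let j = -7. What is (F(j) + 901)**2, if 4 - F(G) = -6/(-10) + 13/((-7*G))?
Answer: 49068009169/60025 ≈ 8.1746e+5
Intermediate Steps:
F(G) = 17/5 + 13/(7*G) (F(G) = 4 - (-6/(-10) + 13/((-7*G))) = 4 - (-6*(-1/10) + 13*(-1/(7*G))) = 4 - (3/5 - 13/(7*G)) = 4 + (-3/5 + 13/(7*G)) = 17/5 + 13/(7*G))
(F(j) + 901)**2 = ((1/35)*(65 + 119*(-7))/(-7) + 901)**2 = ((1/35)*(-1/7)*(65 - 833) + 901)**2 = ((1/35)*(-1/7)*(-768) + 901)**2 = (768/245 + 901)**2 = (221513/245)**2 = 49068009169/60025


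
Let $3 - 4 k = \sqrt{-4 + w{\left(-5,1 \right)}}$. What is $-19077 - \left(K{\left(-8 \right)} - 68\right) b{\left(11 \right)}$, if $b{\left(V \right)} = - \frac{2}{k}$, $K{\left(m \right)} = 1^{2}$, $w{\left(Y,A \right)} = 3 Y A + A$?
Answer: $- \frac{172229}{9} - \frac{536 i \sqrt{2}}{9} \approx -19137.0 - 84.224 i$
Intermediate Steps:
$w{\left(Y,A \right)} = A + 3 A Y$ ($w{\left(Y,A \right)} = 3 A Y + A = A + 3 A Y$)
$K{\left(m \right)} = 1$
$k = \frac{3}{4} - \frac{3 i \sqrt{2}}{4}$ ($k = \frac{3}{4} - \frac{\sqrt{-4 + 1 \left(1 + 3 \left(-5\right)\right)}}{4} = \frac{3}{4} - \frac{\sqrt{-4 + 1 \left(1 - 15\right)}}{4} = \frac{3}{4} - \frac{\sqrt{-4 + 1 \left(-14\right)}}{4} = \frac{3}{4} - \frac{\sqrt{-4 - 14}}{4} = \frac{3}{4} - \frac{\sqrt{-18}}{4} = \frac{3}{4} - \frac{3 i \sqrt{2}}{4} \approx 0.75 - 1.0607 i$)
$b{\left(V \right)} = - \frac{2}{\frac{3}{4} - \frac{3 i \sqrt{2}}{4}}$
$-19077 - \left(K{\left(-8 \right)} - 68\right) b{\left(11 \right)} = -19077 - \left(1 - 68\right) \left(- \frac{8}{9} - \frac{8 i \sqrt{2}}{9}\right) = -19077 - - 67 \left(- \frac{8}{9} - \frac{8 i \sqrt{2}}{9}\right) = -19077 - \left(\frac{536}{9} + \frac{536 i \sqrt{2}}{9}\right) = - \frac{172229}{9} - \frac{536 i \sqrt{2}}{9}$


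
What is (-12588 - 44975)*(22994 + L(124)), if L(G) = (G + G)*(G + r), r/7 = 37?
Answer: -6791167614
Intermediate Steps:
r = 259 (r = 7*37 = 259)
L(G) = 2*G*(259 + G) (L(G) = (G + G)*(G + 259) = (2*G)*(259 + G) = 2*G*(259 + G))
(-12588 - 44975)*(22994 + L(124)) = (-12588 - 44975)*(22994 + 2*124*(259 + 124)) = -57563*(22994 + 2*124*383) = -57563*(22994 + 94984) = -57563*117978 = -6791167614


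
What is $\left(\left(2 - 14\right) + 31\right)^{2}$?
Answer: $361$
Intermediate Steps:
$\left(\left(2 - 14\right) + 31\right)^{2} = \left(-12 + 31\right)^{2} = 19^{2} = 361$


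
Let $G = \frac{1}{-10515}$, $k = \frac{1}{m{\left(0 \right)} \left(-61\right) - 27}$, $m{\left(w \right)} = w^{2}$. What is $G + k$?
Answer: $- \frac{3514}{94635} \approx -0.037132$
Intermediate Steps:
$k = - \frac{1}{27}$ ($k = \frac{1}{0^{2} \left(-61\right) - 27} = \frac{1}{0 \left(-61\right) - 27} = \frac{1}{0 - 27} = \frac{1}{-27} = - \frac{1}{27} \approx -0.037037$)
$G = - \frac{1}{10515} \approx -9.5102 \cdot 10^{-5}$
$G + k = - \frac{1}{10515} - \frac{1}{27} = - \frac{3514}{94635}$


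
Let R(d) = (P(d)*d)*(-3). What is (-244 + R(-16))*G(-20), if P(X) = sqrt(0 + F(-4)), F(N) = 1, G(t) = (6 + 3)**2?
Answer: -15876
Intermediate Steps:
G(t) = 81 (G(t) = 9**2 = 81)
P(X) = 1 (P(X) = sqrt(0 + 1) = sqrt(1) = 1)
R(d) = -3*d (R(d) = (1*d)*(-3) = d*(-3) = -3*d)
(-244 + R(-16))*G(-20) = (-244 - 3*(-16))*81 = (-244 + 48)*81 = -196*81 = -15876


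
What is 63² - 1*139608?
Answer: -135639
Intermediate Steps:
63² - 1*139608 = 3969 - 139608 = -135639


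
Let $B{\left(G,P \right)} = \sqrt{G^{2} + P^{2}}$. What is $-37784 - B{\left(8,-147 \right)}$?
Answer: $-37784 - \sqrt{21673} \approx -37931.0$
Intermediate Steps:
$-37784 - B{\left(8,-147 \right)} = -37784 - \sqrt{8^{2} + \left(-147\right)^{2}} = -37784 - \sqrt{64 + 21609} = -37784 - \sqrt{21673}$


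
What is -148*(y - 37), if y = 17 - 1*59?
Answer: 11692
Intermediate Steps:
y = -42 (y = 17 - 59 = -42)
-148*(y - 37) = -148*(-42 - 37) = -148*(-79) = 11692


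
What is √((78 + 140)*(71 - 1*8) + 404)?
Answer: √14138 ≈ 118.90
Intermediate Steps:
√((78 + 140)*(71 - 1*8) + 404) = √(218*(71 - 8) + 404) = √(218*63 + 404) = √(13734 + 404) = √14138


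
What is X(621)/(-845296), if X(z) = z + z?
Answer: -27/18376 ≈ -0.0014693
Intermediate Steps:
X(z) = 2*z
X(621)/(-845296) = (2*621)/(-845296) = 1242*(-1/845296) = -27/18376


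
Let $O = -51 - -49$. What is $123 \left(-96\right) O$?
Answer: $23616$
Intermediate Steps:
$O = -2$ ($O = -51 + 49 = -2$)
$123 \left(-96\right) O = 123 \left(-96\right) \left(-2\right) = \left(-11808\right) \left(-2\right) = 23616$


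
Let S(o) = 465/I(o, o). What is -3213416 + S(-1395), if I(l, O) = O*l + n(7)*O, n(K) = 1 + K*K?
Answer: -12966133559/4035 ≈ -3.2134e+6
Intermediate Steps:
n(K) = 1 + K²
I(l, O) = 50*O + O*l (I(l, O) = O*l + (1 + 7²)*O = O*l + (1 + 49)*O = O*l + 50*O = 50*O + O*l)
S(o) = 465/(o*(50 + o)) (S(o) = 465/((o*(50 + o))) = 465*(1/(o*(50 + o))) = 465/(o*(50 + o)))
-3213416 + S(-1395) = -3213416 + 465/(-1395*(50 - 1395)) = -3213416 + 465*(-1/1395)/(-1345) = -3213416 + 465*(-1/1395)*(-1/1345) = -3213416 + 1/4035 = -12966133559/4035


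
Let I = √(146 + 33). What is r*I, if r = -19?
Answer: -19*√179 ≈ -254.20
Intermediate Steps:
I = √179 ≈ 13.379
r*I = -19*√179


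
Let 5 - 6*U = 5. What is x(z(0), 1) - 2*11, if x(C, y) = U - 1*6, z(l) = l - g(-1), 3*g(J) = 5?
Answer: -28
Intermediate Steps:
U = 0 (U = ⅚ - ⅙*5 = ⅚ - ⅚ = 0)
g(J) = 5/3 (g(J) = (⅓)*5 = 5/3)
z(l) = -5/3 + l (z(l) = l - 1*5/3 = l - 5/3 = -5/3 + l)
x(C, y) = -6 (x(C, y) = 0 - 1*6 = 0 - 6 = -6)
x(z(0), 1) - 2*11 = -6 - 2*11 = -6 - 22 = -28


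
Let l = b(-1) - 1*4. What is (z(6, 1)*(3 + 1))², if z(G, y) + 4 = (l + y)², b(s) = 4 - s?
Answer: 0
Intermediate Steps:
l = 1 (l = (4 - 1*(-1)) - 1*4 = (4 + 1) - 4 = 5 - 4 = 1)
z(G, y) = -4 + (1 + y)²
(z(6, 1)*(3 + 1))² = ((-4 + (1 + 1)²)*(3 + 1))² = ((-4 + 2²)*4)² = ((-4 + 4)*4)² = (0*4)² = 0² = 0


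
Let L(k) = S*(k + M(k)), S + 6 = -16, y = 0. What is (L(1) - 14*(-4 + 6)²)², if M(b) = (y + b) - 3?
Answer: 1156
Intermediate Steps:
S = -22 (S = -6 - 16 = -22)
M(b) = -3 + b (M(b) = (0 + b) - 3 = b - 3 = -3 + b)
L(k) = 66 - 44*k (L(k) = -22*(k + (-3 + k)) = -22*(-3 + 2*k) = 66 - 44*k)
(L(1) - 14*(-4 + 6)²)² = ((66 - 44*1) - 14*(-4 + 6)²)² = ((66 - 44) - 14*2²)² = (22 - 14*4)² = (22 - 56)² = (-34)² = 1156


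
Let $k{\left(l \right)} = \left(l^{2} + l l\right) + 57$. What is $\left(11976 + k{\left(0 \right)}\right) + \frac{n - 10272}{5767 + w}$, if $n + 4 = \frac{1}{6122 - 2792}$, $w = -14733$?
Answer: $\frac{359300852819}{29856780} \approx 12034.0$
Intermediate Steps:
$k{\left(l \right)} = 57 + 2 l^{2}$ ($k{\left(l \right)} = \left(l^{2} + l^{2}\right) + 57 = 2 l^{2} + 57 = 57 + 2 l^{2}$)
$n = - \frac{13319}{3330}$ ($n = -4 + \frac{1}{6122 - 2792} = -4 + \frac{1}{3330} = - \frac{13319}{3330} \approx -3.9997$)
$\left(11976 + k{\left(0 \right)}\right) + \frac{n - 10272}{5767 + w} = \left(11976 + \left(57 + 2 \cdot 0^{2}\right)\right) + \frac{- \frac{13319}{3330} - 10272}{5767 - 14733} = \left(11976 + \left(57 + 2 \cdot 0\right)\right) - \frac{34219079}{3330 \left(-8966\right)} = \left(11976 + \left(57 + 0\right)\right) - - \frac{34219079}{29856780} = \left(11976 + 57\right) + \frac{34219079}{29856780} = 12033 + \frac{34219079}{29856780} = \frac{359300852819}{29856780}$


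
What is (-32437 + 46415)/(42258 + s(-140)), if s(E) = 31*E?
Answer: 6989/18959 ≈ 0.36864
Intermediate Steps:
(-32437 + 46415)/(42258 + s(-140)) = (-32437 + 46415)/(42258 + 31*(-140)) = 13978/(42258 - 4340) = 13978/37918 = 13978*(1/37918) = 6989/18959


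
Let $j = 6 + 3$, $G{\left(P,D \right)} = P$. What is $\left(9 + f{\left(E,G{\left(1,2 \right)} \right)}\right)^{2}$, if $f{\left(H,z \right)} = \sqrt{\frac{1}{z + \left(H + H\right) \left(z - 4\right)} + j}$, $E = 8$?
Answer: $\frac{\left(423 + \sqrt{19834}\right)^{2}}{2209} \approx 143.91$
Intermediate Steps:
$j = 9$
$f{\left(H,z \right)} = \sqrt{9 + \frac{1}{z + 2 H \left(-4 + z\right)}}$ ($f{\left(H,z \right)} = \sqrt{\frac{1}{z + \left(H + H\right) \left(z - 4\right)} + 9} = \sqrt{\frac{1}{z + 2 H \left(-4 + z\right)} + 9} = \sqrt{9 + \frac{1}{z + 2 H \left(-4 + z\right)}}$)
$\left(9 + f{\left(E,G{\left(1,2 \right)} \right)}\right)^{2} = \left(9 + \sqrt{\frac{1 - 576 + 9 \cdot 1 + 18 \cdot 8 \cdot 1}{1 - 64 + 2 \cdot 8 \cdot 1}}\right)^{2} = \left(9 + \sqrt{\frac{1 - 576 + 9 + 144}{1 - 64 + 16}}\right)^{2} = \left(9 + \sqrt{\frac{1}{-47} \left(-422\right)}\right)^{2} = \left(9 + \sqrt{\left(- \frac{1}{47}\right) \left(-422\right)}\right)^{2} = \left(9 + \sqrt{\frac{422}{47}}\right)^{2} = \left(9 + \frac{\sqrt{19834}}{47}\right)^{2}$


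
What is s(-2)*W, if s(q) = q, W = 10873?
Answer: -21746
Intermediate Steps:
s(-2)*W = -2*10873 = -21746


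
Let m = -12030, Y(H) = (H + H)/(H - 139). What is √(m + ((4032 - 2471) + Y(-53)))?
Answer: I*√6029826/24 ≈ 102.32*I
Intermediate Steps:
Y(H) = 2*H/(-139 + H) (Y(H) = (2*H)/(-139 + H) = 2*H/(-139 + H))
√(m + ((4032 - 2471) + Y(-53))) = √(-12030 + ((4032 - 2471) + 2*(-53)/(-139 - 53))) = √(-12030 + (1561 + 2*(-53)/(-192))) = √(-12030 + (1561 + 2*(-53)*(-1/192))) = √(-12030 + (1561 + 53/96)) = √(-12030 + 149909/96) = √(-1004971/96) = I*√6029826/24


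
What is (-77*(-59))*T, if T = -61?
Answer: -277123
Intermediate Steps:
(-77*(-59))*T = -77*(-59)*(-61) = 4543*(-61) = -277123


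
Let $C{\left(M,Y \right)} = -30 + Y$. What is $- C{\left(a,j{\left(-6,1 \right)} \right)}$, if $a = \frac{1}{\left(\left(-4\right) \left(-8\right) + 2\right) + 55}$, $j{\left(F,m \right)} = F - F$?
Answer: $30$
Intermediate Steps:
$j{\left(F,m \right)} = 0$
$a = \frac{1}{89}$ ($a = \frac{1}{\left(32 + 2\right) + 55} = \frac{1}{34 + 55} = \frac{1}{89} \approx 0.011236$)
$- C{\left(a,j{\left(-6,1 \right)} \right)} = - (-30 + 0) = \left(-1\right) \left(-30\right) = 30$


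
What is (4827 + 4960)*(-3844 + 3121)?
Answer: -7076001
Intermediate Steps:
(4827 + 4960)*(-3844 + 3121) = 9787*(-723) = -7076001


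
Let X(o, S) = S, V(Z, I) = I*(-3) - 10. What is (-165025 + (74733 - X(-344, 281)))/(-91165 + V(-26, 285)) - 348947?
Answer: -32113501837/92030 ≈ -3.4895e+5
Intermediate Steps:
V(Z, I) = -10 - 3*I (V(Z, I) = -3*I - 10 = -10 - 3*I)
(-165025 + (74733 - X(-344, 281)))/(-91165 + V(-26, 285)) - 348947 = (-165025 + (74733 - 1*281))/(-91165 + (-10 - 3*285)) - 348947 = (-165025 + (74733 - 281))/(-91165 + (-10 - 855)) - 348947 = (-165025 + 74452)/(-91165 - 865) - 348947 = -90573/(-92030) - 348947 = -90573*(-1/92030) - 348947 = 90573/92030 - 348947 = -32113501837/92030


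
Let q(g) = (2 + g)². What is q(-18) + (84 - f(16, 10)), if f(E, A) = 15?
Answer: 325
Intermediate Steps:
q(-18) + (84 - f(16, 10)) = (2 - 18)² + (84 - 1*15) = (-16)² + (84 - 15) = 256 + 69 = 325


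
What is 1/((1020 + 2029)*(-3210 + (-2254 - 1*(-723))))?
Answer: -1/14455309 ≈ -6.9179e-8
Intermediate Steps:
1/((1020 + 2029)*(-3210 + (-2254 - 1*(-723)))) = 1/(3049*(-3210 + (-2254 + 723))) = 1/(3049*(-3210 - 1531)) = 1/(3049*(-4741)) = 1/(-14455309) = -1/14455309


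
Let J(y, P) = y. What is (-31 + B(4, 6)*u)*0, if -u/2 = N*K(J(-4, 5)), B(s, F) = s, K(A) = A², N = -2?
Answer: 0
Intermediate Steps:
u = 64 (u = -(-4)*(-4)² = -(-4)*16 = -2*(-32) = 64)
(-31 + B(4, 6)*u)*0 = (-31 + 4*64)*0 = (-31 + 256)*0 = 225*0 = 0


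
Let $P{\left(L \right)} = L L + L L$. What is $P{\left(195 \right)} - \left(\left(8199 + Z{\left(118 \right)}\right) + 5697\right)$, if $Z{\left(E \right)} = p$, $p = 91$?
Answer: $62063$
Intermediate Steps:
$Z{\left(E \right)} = 91$
$P{\left(L \right)} = 2 L^{2}$ ($P{\left(L \right)} = L^{2} + L^{2} = 2 L^{2}$)
$P{\left(195 \right)} - \left(\left(8199 + Z{\left(118 \right)}\right) + 5697\right) = 2 \cdot 195^{2} - \left(\left(8199 + 91\right) + 5697\right) = 2 \cdot 38025 - \left(8290 + 5697\right) = 76050 - 13987 = 62063$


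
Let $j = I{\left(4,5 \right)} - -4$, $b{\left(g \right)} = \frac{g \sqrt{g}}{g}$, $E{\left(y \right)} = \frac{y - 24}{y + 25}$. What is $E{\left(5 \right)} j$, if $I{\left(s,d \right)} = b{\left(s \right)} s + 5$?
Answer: $- \frac{323}{30} \approx -10.767$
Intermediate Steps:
$E{\left(y \right)} = \frac{-24 + y}{25 + y}$
$b{\left(g \right)} = \sqrt{g}$ ($b{\left(g \right)} = \frac{g^{\frac{3}{2}}}{g} = \sqrt{g}$)
$I{\left(s,d \right)} = 5 + s^{\frac{3}{2}}$ ($I{\left(s,d \right)} = \sqrt{s} s + 5 = s^{\frac{3}{2}} + 5 = 5 + s^{\frac{3}{2}}$)
$j = 17$ ($j = \left(5 + 4^{\frac{3}{2}}\right) - -4 = \left(5 + 8\right) + 4 = 13 + 4 = 17$)
$E{\left(5 \right)} j = \frac{-24 + 5}{25 + 5} \cdot 17 = \frac{1}{30} \left(-19\right) 17 = \left(- \frac{19}{30}\right) 17 = - \frac{323}{30}$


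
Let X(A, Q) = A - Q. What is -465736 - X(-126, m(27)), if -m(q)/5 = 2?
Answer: -465620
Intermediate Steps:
m(q) = -10 (m(q) = -5*2 = -10)
-465736 - X(-126, m(27)) = -465736 - (-126 - 1*(-10)) = -465736 - (-126 + 10) = -465736 - 1*(-116) = -465736 + 116 = -465620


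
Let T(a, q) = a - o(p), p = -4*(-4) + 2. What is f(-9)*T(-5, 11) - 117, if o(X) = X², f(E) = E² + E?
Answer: -23805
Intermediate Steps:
p = 18 (p = 16 + 2 = 18)
f(E) = E + E²
T(a, q) = -324 + a (T(a, q) = a - 1*18² = a - 1*324 = a - 324 = -324 + a)
f(-9)*T(-5, 11) - 117 = (-9*(1 - 9))*(-324 - 5) - 117 = -9*(-8)*(-329) - 117 = 72*(-329) - 117 = -23688 - 117 = -23805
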